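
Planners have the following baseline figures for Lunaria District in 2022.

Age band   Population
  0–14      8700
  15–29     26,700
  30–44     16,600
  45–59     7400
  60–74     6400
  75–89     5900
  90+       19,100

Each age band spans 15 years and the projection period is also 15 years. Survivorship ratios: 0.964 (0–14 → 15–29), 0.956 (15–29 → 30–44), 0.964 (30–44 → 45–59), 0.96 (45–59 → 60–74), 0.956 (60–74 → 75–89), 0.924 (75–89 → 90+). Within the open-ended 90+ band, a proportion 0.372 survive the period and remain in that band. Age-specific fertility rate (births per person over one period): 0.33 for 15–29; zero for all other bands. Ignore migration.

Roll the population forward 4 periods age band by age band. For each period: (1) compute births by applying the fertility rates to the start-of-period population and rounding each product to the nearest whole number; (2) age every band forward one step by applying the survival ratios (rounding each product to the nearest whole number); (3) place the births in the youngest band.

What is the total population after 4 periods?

Period 1:
Births: 26700 × 0.33 = 8811
15–29: 8700 × 0.964 = 8387
30–44: 26700 × 0.956 = 25525
45–59: 16600 × 0.964 = 16002
60–74: 7400 × 0.96 = 7104
75–89: 6400 × 0.956 = 6118
90+: 5900 × 0.924 + 19100 × 0.372 = 5452 + 7105 = 12557
Population now: 0–14=8811, 15–29=8387, 30–44=25525, 45–59=16002, 60–74=7104, 75–89=6118, 90+=12557
Period 2:
Births: 8387 × 0.33 = 2768
15–29: 8811 × 0.964 = 8494
30–44: 8387 × 0.956 = 8018
45–59: 25525 × 0.964 = 24606
60–74: 16002 × 0.96 = 15362
75–89: 7104 × 0.956 = 6791
90+: 6118 × 0.924 + 12557 × 0.372 = 5653 + 4671 = 10324
Population now: 0–14=2768, 15–29=8494, 30–44=8018, 45–59=24606, 60–74=15362, 75–89=6791, 90+=10324
Period 3:
Births: 8494 × 0.33 = 2803
15–29: 2768 × 0.964 = 2668
30–44: 8494 × 0.956 = 8120
45–59: 8018 × 0.964 = 7729
60–74: 24606 × 0.96 = 23622
75–89: 15362 × 0.956 = 14686
90+: 6791 × 0.924 + 10324 × 0.372 = 6275 + 3841 = 10116
Population now: 0–14=2803, 15–29=2668, 30–44=8120, 45–59=7729, 60–74=23622, 75–89=14686, 90+=10116
Period 4:
Births: 2668 × 0.33 = 880
15–29: 2803 × 0.964 = 2702
30–44: 2668 × 0.956 = 2551
45–59: 8120 × 0.964 = 7828
60–74: 7729 × 0.96 = 7420
75–89: 23622 × 0.956 = 22583
90+: 14686 × 0.924 + 10116 × 0.372 = 13570 + 3763 = 17333
Population now: 0–14=880, 15–29=2702, 30–44=2551, 45–59=7828, 60–74=7420, 75–89=22583, 90+=17333
Total after period 4: 880 + 2702 + 2551 + 7828 + 7420 + 22583 + 17333 = 61297

61297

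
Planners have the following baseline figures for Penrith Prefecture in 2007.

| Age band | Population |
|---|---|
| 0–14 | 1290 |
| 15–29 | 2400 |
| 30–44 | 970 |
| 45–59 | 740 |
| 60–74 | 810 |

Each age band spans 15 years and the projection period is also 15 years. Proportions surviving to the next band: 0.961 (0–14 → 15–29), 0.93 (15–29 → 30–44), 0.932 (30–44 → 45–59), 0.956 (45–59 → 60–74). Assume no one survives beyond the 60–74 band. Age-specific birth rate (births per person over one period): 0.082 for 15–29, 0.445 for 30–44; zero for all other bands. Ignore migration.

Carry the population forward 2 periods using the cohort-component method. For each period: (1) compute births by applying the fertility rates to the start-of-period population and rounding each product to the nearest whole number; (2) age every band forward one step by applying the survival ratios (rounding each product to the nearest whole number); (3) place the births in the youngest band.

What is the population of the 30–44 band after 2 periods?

1153

Period 1.
Births: 2400 * 0.082 = 197, 970 * 0.445 = 432 — total 629
15–29: 1290 * 0.961 = 1240
30–44: 2400 * 0.93 = 2232
45–59: 970 * 0.932 = 904
60–74: 740 * 0.956 = 707
→ [629, 1240, 2232, 904, 707]
Period 2.
Births: 1240 * 0.082 = 102, 2232 * 0.445 = 993 — total 1095
15–29: 629 * 0.961 = 604
30–44: 1240 * 0.93 = 1153
45–59: 2232 * 0.932 = 2080
60–74: 904 * 0.956 = 864
→ [1095, 604, 1153, 2080, 864]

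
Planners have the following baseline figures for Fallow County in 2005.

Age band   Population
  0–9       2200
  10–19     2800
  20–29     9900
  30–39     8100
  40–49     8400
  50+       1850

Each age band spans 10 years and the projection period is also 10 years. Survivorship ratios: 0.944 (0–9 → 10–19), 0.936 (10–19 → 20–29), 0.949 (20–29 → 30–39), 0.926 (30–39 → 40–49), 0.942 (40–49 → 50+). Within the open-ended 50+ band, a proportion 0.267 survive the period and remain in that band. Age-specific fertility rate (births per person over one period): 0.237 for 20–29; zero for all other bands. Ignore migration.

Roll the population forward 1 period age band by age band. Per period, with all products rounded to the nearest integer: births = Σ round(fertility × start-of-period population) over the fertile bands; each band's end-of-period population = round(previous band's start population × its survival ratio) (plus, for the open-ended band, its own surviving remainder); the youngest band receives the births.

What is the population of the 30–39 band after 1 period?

Period 1.
Births: 9900 × 0.237 = 2346
10–19: 2200 × 0.944 = 2077
20–29: 2800 × 0.936 = 2621
30–39: 9900 × 0.949 = 9395
40–49: 8100 × 0.926 = 7501
50+: 8400 × 0.942 + 1850 × 0.267 = 7913 + 494 = 8407
→ [2346, 2077, 2621, 9395, 7501, 8407]

9395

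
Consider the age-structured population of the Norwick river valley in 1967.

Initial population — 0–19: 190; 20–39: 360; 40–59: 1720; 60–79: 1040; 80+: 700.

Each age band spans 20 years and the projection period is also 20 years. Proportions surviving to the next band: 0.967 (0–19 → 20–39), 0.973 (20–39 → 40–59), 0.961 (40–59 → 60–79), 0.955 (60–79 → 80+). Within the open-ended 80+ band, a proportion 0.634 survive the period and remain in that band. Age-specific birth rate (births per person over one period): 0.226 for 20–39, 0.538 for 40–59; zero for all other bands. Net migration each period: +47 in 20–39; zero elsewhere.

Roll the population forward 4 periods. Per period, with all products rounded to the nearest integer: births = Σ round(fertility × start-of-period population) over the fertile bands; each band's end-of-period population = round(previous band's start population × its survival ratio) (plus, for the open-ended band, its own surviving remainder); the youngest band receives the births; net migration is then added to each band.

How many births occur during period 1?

Period 1.
Births: 360 × 0.226 = 81, 1720 × 0.538 = 925 → 1006
20–39: 190 × 0.967 = 184
40–59: 360 × 0.973 = 350
60–79: 1720 × 0.961 = 1653
80+: 1040 × 0.955 + 700 × 0.634 = 993 + 444 = 1437
Net migration: 20–39 + 47 → 231
Population now: 0–19=1006, 20–39=231, 40–59=350, 60–79=1653, 80+=1437

1006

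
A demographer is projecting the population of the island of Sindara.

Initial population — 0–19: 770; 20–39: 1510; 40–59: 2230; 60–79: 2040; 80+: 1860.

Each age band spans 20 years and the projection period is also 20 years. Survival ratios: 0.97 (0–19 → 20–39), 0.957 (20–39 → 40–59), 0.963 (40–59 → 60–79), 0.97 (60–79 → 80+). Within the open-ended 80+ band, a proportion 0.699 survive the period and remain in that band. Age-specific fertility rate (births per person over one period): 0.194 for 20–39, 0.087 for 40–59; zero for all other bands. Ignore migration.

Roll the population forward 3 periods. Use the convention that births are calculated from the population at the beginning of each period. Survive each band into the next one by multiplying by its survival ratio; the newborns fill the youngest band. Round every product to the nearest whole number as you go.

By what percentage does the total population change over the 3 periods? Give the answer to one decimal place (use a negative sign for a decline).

-29.1

Let group 1 be 0–19 through group 5 = 80+.
After projecting period 1:
Births: 1510 × 0.194 = 293 ; 2230 × 0.087 = 194 ⇒ total 487
Group 2: 770 × 0.97 = 747
Group 3: 1510 × 0.957 = 1445
Group 4: 2230 × 0.963 = 2147
Group 5: 2040 × 0.97 + 1860 × 0.699 = 1979 + 1300 = 3279
→ [487, 747, 1445, 2147, 3279]
After projecting period 2:
Births: 747 × 0.194 = 145 ; 1445 × 0.087 = 126 ⇒ total 271
Group 2: 487 × 0.97 = 472
Group 3: 747 × 0.957 = 715
Group 4: 1445 × 0.963 = 1392
Group 5: 2147 × 0.97 + 3279 × 0.699 = 2083 + 2292 = 4375
→ [271, 472, 715, 1392, 4375]
After projecting period 3:
Births: 472 × 0.194 = 92 ; 715 × 0.087 = 62 ⇒ total 154
Group 2: 271 × 0.97 = 263
Group 3: 472 × 0.957 = 452
Group 4: 715 × 0.963 = 689
Group 5: 1392 × 0.97 + 4375 × 0.699 = 1350 + 3058 = 4408
→ [154, 263, 452, 689, 4408]
Total: 8410 → 5966; change = -2444; percentage change = -29.1%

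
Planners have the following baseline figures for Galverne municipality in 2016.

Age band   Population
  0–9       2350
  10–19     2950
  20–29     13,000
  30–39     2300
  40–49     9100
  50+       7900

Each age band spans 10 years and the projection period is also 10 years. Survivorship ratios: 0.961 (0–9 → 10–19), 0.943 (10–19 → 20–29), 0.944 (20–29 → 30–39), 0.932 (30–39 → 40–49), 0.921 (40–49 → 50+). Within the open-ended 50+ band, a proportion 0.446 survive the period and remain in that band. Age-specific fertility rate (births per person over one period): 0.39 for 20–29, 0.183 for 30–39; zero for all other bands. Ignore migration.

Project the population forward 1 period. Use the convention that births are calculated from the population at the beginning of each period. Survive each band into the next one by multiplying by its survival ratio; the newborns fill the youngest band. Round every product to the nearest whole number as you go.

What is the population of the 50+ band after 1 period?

11904

(Bands numbered youngest = 1 to oldest = 6.)
Period 1:
Births: 13000 × 0.39 = 5070 ; 2300 × 0.183 = 421 ⇒ total 5491
Band 2: 2350 × 0.961 = 2258
Band 3: 2950 × 0.943 = 2782
Band 4: 13000 × 0.944 = 12272
Band 5: 2300 × 0.932 = 2144
Band 6: 9100 × 0.921 + 7900 × 0.446 = 8381 + 3523 = 11904
End of period: [5491, 2258, 2782, 12272, 2144, 11904]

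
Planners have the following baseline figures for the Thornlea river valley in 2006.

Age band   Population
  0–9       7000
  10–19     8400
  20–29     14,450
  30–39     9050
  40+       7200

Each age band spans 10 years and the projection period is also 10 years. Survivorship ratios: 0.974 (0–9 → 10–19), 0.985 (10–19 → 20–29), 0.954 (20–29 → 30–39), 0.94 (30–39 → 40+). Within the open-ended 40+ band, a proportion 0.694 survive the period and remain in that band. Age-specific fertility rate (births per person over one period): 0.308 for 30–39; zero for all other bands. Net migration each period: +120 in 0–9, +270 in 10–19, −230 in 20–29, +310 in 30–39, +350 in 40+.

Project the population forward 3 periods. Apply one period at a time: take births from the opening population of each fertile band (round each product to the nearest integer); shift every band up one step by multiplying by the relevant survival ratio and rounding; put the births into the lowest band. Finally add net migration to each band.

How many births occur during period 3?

— Period 1 —
Births: 9050 × 0.308 = 2787
10–19: 7000 × 0.974 = 6818
20–29: 8400 × 0.985 = 8274
30–39: 14450 × 0.954 = 13785
40+: 9050 × 0.94 + 7200 × 0.694 = 8507 + 4997 = 13504
Net migration: 0–9 + 120 → 2907; 10–19 + 270 → 7088; 20–29 − 230 → 8044; 30–39 + 310 → 14095; 40+ + 350 → 13854
Population now: 0–9=2907, 10–19=7088, 20–29=8044, 30–39=14095, 40+=13854
— Period 2 —
Births: 14095 × 0.308 = 4341
10–19: 2907 × 0.974 = 2831
20–29: 7088 × 0.985 = 6982
30–39: 8044 × 0.954 = 7674
40+: 14095 × 0.94 + 13854 × 0.694 = 13249 + 9615 = 22864
Net migration: 0–9 + 120 → 4461; 10–19 + 270 → 3101; 20–29 − 230 → 6752; 30–39 + 310 → 7984; 40+ + 350 → 23214
Population now: 0–9=4461, 10–19=3101, 20–29=6752, 30–39=7984, 40+=23214
— Period 3 —
Births: 7984 × 0.308 = 2459
10–19: 4461 × 0.974 = 4345
20–29: 3101 × 0.985 = 3054
30–39: 6752 × 0.954 = 6441
40+: 7984 × 0.94 + 23214 × 0.694 = 7505 + 16111 = 23616
Net migration: 0–9 + 120 → 2579; 10–19 + 270 → 4615; 20–29 − 230 → 2824; 30–39 + 310 → 6751; 40+ + 350 → 23966
Population now: 0–9=2579, 10–19=4615, 20–29=2824, 30–39=6751, 40+=23966

2459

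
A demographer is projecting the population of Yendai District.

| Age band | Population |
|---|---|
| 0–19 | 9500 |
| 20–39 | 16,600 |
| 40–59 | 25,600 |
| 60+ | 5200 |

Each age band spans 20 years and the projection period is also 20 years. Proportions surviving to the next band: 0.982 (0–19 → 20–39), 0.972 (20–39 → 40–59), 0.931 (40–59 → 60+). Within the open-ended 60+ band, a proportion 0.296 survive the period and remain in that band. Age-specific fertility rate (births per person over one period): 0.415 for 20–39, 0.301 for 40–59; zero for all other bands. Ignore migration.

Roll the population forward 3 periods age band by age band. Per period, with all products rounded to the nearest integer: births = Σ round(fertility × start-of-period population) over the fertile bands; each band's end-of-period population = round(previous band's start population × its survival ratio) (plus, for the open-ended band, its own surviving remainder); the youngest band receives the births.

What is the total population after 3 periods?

46291

After projecting period 1:
Births: 16600 × 0.415 = 6889  |  25600 × 0.301 = 7706 ⇒ total 14595
20–39: 9500 × 0.982 = 9329
40–59: 16600 × 0.972 = 16135
60+: 25600 × 0.931 + 5200 × 0.296 = 23834 + 1539 = 25373
→ [14595, 9329, 16135, 25373]
After projecting period 2:
Births: 9329 × 0.415 = 3872  |  16135 × 0.301 = 4857 ⇒ total 8729
20–39: 14595 × 0.982 = 14332
40–59: 9329 × 0.972 = 9068
60+: 16135 × 0.931 + 25373 × 0.296 = 15022 + 7510 = 22532
→ [8729, 14332, 9068, 22532]
After projecting period 3:
Births: 14332 × 0.415 = 5948  |  9068 × 0.301 = 2729 ⇒ total 8677
20–39: 8729 × 0.982 = 8572
40–59: 14332 × 0.972 = 13931
60+: 9068 × 0.931 + 22532 × 0.296 = 8442 + 6669 = 15111
→ [8677, 8572, 13931, 15111]
Total after period 3: 8677 + 8572 + 13931 + 15111 = 46291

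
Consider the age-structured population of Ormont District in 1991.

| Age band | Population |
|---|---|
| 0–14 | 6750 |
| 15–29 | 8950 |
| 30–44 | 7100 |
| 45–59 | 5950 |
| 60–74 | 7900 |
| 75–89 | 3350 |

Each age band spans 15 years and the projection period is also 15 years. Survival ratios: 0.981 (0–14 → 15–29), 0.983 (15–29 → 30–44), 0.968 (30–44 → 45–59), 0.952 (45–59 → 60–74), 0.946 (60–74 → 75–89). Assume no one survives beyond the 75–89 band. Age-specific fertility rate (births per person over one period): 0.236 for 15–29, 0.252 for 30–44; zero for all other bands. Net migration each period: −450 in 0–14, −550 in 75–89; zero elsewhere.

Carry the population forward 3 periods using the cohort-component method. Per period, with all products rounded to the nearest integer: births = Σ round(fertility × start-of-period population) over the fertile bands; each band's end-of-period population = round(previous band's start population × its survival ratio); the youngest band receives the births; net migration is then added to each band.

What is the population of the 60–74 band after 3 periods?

8107

Call the bands 1 to 6, youngest first.
[period 1]
Births: 8950 × 0.236 = 2112, 7100 × 0.252 = 1789 → 3901
Band 2: 6750 × 0.981 = 6622
Band 3: 8950 × 0.983 = 8798
Band 4: 7100 × 0.968 = 6873
Band 5: 5950 × 0.952 = 5664
Band 6: 7900 × 0.946 = 7473
Net migration: Band 1 − 450 → 3451; Band 6 − 550 → 6923
Giving 3451 / 6622 / 8798 / 6873 / 5664 / 6923.
[period 2]
Births: 6622 × 0.236 = 1563, 8798 × 0.252 = 2217 → 3780
Band 2: 3451 × 0.981 = 3385
Band 3: 6622 × 0.983 = 6509
Band 4: 8798 × 0.968 = 8516
Band 5: 6873 × 0.952 = 6543
Band 6: 5664 × 0.946 = 5358
Net migration: Band 1 − 450 → 3330; Band 6 − 550 → 4808
Giving 3330 / 3385 / 6509 / 8516 / 6543 / 4808.
[period 3]
Births: 3385 × 0.236 = 799, 6509 × 0.252 = 1640 → 2439
Band 2: 3330 × 0.981 = 3267
Band 3: 3385 × 0.983 = 3327
Band 4: 6509 × 0.968 = 6301
Band 5: 8516 × 0.952 = 8107
Band 6: 6543 × 0.946 = 6190
Net migration: Band 1 − 450 → 1989; Band 6 − 550 → 5640
Giving 1989 / 3267 / 3327 / 6301 / 8107 / 5640.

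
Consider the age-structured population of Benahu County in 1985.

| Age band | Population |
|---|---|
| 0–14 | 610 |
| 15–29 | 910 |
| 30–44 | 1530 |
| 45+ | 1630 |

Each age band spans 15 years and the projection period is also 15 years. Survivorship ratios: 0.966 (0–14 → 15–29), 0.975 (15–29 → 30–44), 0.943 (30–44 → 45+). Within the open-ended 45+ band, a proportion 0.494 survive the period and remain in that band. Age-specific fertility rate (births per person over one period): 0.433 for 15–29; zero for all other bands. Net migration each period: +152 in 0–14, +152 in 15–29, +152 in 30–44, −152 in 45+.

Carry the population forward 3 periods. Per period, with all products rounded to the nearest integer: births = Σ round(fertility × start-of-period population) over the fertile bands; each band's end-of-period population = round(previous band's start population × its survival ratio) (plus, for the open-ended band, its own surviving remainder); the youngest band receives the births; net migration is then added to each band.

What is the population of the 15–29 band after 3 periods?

609

Let group 1 be 0–14 through group 4 = 45+.
[period 1]
Births: 910 × 0.433 = 394
Group 2: 610 × 0.966 = 589
Group 3: 910 × 0.975 = 887
Group 4: 1530 × 0.943 + 1630 × 0.494 = 1443 + 805 = 2248
Net migration: Group 1 + 152 → 546; Group 2 + 152 → 741; Group 3 + 152 → 1039; Group 4 − 152 → 2096
→ [546, 741, 1039, 2096]
[period 2]
Births: 741 × 0.433 = 321
Group 2: 546 × 0.966 = 527
Group 3: 741 × 0.975 = 722
Group 4: 1039 × 0.943 + 2096 × 0.494 = 980 + 1035 = 2015
Net migration: Group 1 + 152 → 473; Group 2 + 152 → 679; Group 3 + 152 → 874; Group 4 − 152 → 1863
→ [473, 679, 874, 1863]
[period 3]
Births: 679 × 0.433 = 294
Group 2: 473 × 0.966 = 457
Group 3: 679 × 0.975 = 662
Group 4: 874 × 0.943 + 1863 × 0.494 = 824 + 920 = 1744
Net migration: Group 1 + 152 → 446; Group 2 + 152 → 609; Group 3 + 152 → 814; Group 4 − 152 → 1592
→ [446, 609, 814, 1592]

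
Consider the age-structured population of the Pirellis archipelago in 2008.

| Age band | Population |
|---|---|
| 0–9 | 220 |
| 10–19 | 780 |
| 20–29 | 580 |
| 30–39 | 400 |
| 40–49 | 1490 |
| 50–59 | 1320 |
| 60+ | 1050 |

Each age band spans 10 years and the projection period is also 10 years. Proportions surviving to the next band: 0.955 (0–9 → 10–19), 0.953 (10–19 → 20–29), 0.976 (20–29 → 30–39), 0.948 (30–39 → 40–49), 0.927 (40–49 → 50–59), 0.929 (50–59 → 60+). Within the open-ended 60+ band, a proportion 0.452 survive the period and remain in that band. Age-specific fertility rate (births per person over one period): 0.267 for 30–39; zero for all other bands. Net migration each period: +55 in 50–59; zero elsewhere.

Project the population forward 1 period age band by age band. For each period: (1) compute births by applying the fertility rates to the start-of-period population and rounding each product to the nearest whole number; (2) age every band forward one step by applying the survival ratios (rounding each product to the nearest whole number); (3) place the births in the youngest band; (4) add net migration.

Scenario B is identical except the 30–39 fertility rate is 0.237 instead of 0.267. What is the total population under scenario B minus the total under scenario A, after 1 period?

— Period 1 —
Births: 400 * 0.267 = 107
10–19: 220 * 0.955 = 210
20–29: 780 * 0.953 = 743
30–39: 580 * 0.976 = 566
40–49: 400 * 0.948 = 379
50–59: 1490 * 0.927 = 1381
60+: 1320 * 0.929 + 1050 * 0.452 = 1226 + 475 = 1701
Net migration: 50–59 + 55 → 1436
→ [107, 210, 743, 566, 379, 1436, 1701]
Scenario A total after 1 period: 5142
Scenario B projection —
— Period 1 —
Births: 400 * 0.237 = 95
10–19: 220 * 0.955 = 210
20–29: 780 * 0.953 = 743
30–39: 580 * 0.976 = 566
40–49: 400 * 0.948 = 379
50–59: 1490 * 0.927 = 1381
60+: 1320 * 0.929 + 1050 * 0.452 = 1226 + 475 = 1701
Net migration: 50–59 + 55 → 1436
→ [95, 210, 743, 566, 379, 1436, 1701]
Scenario B total after 1 period: 5130
Difference B − A = 5130 − 5142 = -12

-12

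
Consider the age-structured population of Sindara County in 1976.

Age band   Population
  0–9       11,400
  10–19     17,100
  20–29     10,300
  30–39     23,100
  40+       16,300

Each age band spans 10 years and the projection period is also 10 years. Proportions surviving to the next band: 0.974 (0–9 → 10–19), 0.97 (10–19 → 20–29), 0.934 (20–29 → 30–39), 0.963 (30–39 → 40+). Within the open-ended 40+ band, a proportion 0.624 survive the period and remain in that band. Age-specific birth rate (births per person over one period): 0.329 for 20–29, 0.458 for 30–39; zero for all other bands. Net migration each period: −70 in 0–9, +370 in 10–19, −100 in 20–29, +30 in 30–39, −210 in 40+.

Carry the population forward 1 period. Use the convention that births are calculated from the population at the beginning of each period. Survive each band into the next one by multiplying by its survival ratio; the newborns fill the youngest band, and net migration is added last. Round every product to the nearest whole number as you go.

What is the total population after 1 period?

Period 1.
Births: 10300 × 0.329 = 3389, 23100 × 0.458 = 10580 → 13969
10–19: 11400 × 0.974 = 11104
20–29: 17100 × 0.97 = 16587
30–39: 10300 × 0.934 = 9620
40+: 23100 × 0.963 + 16300 × 0.624 = 22245 + 10171 = 32416
Net migration: 0–9 − 70 → 13899; 10–19 + 370 → 11474; 20–29 − 100 → 16487; 30–39 + 30 → 9650; 40+ − 210 → 32206
End of period: [13899, 11474, 16487, 9650, 32206]
Total after period 1: 13899 + 11474 + 16487 + 9650 + 32206 = 83716

83716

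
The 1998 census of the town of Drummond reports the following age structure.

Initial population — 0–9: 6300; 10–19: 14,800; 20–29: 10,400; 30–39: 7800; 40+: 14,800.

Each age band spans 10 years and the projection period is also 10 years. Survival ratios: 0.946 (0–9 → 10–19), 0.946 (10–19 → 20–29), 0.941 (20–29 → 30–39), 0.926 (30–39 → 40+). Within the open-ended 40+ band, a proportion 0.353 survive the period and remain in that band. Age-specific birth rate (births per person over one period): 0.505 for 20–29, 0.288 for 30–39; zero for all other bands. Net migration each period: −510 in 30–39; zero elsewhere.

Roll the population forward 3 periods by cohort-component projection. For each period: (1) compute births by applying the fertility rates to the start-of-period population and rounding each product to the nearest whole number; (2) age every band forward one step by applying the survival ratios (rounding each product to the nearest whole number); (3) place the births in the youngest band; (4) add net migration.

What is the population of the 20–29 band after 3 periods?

(Bands numbered youngest = 1 to oldest = 5.)
[period 1]
Births: 10400 * 0.505 = 5252 ; 7800 * 0.288 = 2246 → total 7498
Band 2: 6300 * 0.946 = 5960
Band 3: 14800 * 0.946 = 14001
Band 4: 10400 * 0.941 = 9786
Band 5: 7800 * 0.926 + 14800 * 0.353 = 7223 + 5224 = 12447
Net migration: Band 4 − 510 → 9276
Giving 7498 / 5960 / 14001 / 9276 / 12447.
[period 2]
Births: 14001 * 0.505 = 7071 ; 9276 * 0.288 = 2671 → total 9742
Band 2: 7498 * 0.946 = 7093
Band 3: 5960 * 0.946 = 5638
Band 4: 14001 * 0.941 = 13175
Band 5: 9276 * 0.926 + 12447 * 0.353 = 8590 + 4394 = 12984
Net migration: Band 4 − 510 → 12665
Giving 9742 / 7093 / 5638 / 12665 / 12984.
[period 3]
Births: 5638 * 0.505 = 2847 ; 12665 * 0.288 = 3648 → total 6495
Band 2: 9742 * 0.946 = 9216
Band 3: 7093 * 0.946 = 6710
Band 4: 5638 * 0.941 = 5305
Band 5: 12665 * 0.926 + 12984 * 0.353 = 11728 + 4583 = 16311
Net migration: Band 4 − 510 → 4795
Giving 6495 / 9216 / 6710 / 4795 / 16311.

6710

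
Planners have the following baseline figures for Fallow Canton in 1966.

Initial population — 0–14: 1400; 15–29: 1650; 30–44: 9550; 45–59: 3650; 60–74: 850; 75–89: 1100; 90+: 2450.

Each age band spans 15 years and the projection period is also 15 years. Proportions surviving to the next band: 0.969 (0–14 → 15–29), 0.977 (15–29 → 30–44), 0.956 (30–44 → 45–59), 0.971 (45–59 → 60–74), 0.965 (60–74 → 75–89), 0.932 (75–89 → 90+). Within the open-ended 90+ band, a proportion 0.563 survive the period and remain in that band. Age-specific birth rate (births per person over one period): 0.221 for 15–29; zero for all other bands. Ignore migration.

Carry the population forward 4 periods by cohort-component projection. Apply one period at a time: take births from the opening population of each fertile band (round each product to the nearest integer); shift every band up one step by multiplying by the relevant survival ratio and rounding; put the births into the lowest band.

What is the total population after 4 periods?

13868

[period 1]
Births: 1650 × 0.221 = 365
15–29: 1400 × 0.969 = 1357
30–44: 1650 × 0.977 = 1612
45–59: 9550 × 0.956 = 9130
60–74: 3650 × 0.971 = 3544
75–89: 850 × 0.965 = 820
90+: 1100 × 0.932 + 2450 × 0.563 = 1025 + 1379 = 2404
End of period: [365, 1357, 1612, 9130, 3544, 820, 2404]
[period 2]
Births: 1357 × 0.221 = 300
15–29: 365 × 0.969 = 354
30–44: 1357 × 0.977 = 1326
45–59: 1612 × 0.956 = 1541
60–74: 9130 × 0.971 = 8865
75–89: 3544 × 0.965 = 3420
90+: 820 × 0.932 + 2404 × 0.563 = 764 + 1353 = 2117
End of period: [300, 354, 1326, 1541, 8865, 3420, 2117]
[period 3]
Births: 354 × 0.221 = 78
15–29: 300 × 0.969 = 291
30–44: 354 × 0.977 = 346
45–59: 1326 × 0.956 = 1268
60–74: 1541 × 0.971 = 1496
75–89: 8865 × 0.965 = 8555
90+: 3420 × 0.932 + 2117 × 0.563 = 3187 + 1192 = 4379
End of period: [78, 291, 346, 1268, 1496, 8555, 4379]
[period 4]
Births: 291 × 0.221 = 64
15–29: 78 × 0.969 = 76
30–44: 291 × 0.977 = 284
45–59: 346 × 0.956 = 331
60–74: 1268 × 0.971 = 1231
75–89: 1496 × 0.965 = 1444
90+: 8555 × 0.932 + 4379 × 0.563 = 7973 + 2465 = 10438
End of period: [64, 76, 284, 331, 1231, 1444, 10438]
Total after period 4: 64 + 76 + 284 + 331 + 1231 + 1444 + 10438 = 13868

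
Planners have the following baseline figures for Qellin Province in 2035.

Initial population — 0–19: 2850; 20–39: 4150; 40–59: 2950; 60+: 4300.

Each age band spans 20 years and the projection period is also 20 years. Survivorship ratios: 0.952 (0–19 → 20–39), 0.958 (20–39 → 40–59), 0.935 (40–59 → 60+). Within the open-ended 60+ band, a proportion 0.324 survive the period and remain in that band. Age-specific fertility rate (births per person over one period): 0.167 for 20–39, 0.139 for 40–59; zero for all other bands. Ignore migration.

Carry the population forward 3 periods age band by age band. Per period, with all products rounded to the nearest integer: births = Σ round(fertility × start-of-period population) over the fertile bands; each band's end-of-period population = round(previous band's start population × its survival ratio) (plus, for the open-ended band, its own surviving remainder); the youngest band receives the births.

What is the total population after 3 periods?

6570

Let band 1 be 0–19 through band 4 = 60+.
[period 1]
Births: 4150 × 0.167 = 693 ; 2950 × 0.139 = 410 → 1103
Band 2: 2850 × 0.952 = 2713
Band 3: 4150 × 0.958 = 3976
Band 4: 2950 × 0.935 + 4300 × 0.324 = 2758 + 1393 = 4151
Population now: 0–19=1103, 20–39=2713, 40–59=3976, 60+=4151
[period 2]
Births: 2713 × 0.167 = 453 ; 3976 × 0.139 = 553 → 1006
Band 2: 1103 × 0.952 = 1050
Band 3: 2713 × 0.958 = 2599
Band 4: 3976 × 0.935 + 4151 × 0.324 = 3718 + 1345 = 5063
Population now: 0–19=1006, 20–39=1050, 40–59=2599, 60+=5063
[period 3]
Births: 1050 × 0.167 = 175 ; 2599 × 0.139 = 361 → 536
Band 2: 1006 × 0.952 = 958
Band 3: 1050 × 0.958 = 1006
Band 4: 2599 × 0.935 + 5063 × 0.324 = 2430 + 1640 = 4070
Population now: 0–19=536, 20–39=958, 40–59=1006, 60+=4070
Total after period 3: 536 + 958 + 1006 + 4070 = 6570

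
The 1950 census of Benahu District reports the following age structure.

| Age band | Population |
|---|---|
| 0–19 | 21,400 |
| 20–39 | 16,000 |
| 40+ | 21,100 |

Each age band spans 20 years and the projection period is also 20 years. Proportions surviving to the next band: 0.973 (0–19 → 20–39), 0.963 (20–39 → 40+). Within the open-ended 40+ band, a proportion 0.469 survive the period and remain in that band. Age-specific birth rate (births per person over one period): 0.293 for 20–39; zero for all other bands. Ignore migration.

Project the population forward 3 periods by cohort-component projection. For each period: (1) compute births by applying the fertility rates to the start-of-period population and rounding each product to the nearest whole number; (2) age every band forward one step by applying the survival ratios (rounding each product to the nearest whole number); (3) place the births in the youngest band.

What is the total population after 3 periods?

[period 1]
Births: 16000 * 0.293 = 4688
20–39: 21400 * 0.973 = 20822
40+: 16000 * 0.963 + 21100 * 0.469 = 15408 + 9896 = 25304
Population now: 0–19=4688, 20–39=20822, 40+=25304
[period 2]
Births: 20822 * 0.293 = 6101
20–39: 4688 * 0.973 = 4561
40+: 20822 * 0.963 + 25304 * 0.469 = 20052 + 11868 = 31920
Population now: 0–19=6101, 20–39=4561, 40+=31920
[period 3]
Births: 4561 * 0.293 = 1336
20–39: 6101 * 0.973 = 5936
40+: 4561 * 0.963 + 31920 * 0.469 = 4392 + 14970 = 19362
Population now: 0–19=1336, 20–39=5936, 40+=19362
Total after period 3: 1336 + 5936 + 19362 = 26634

26634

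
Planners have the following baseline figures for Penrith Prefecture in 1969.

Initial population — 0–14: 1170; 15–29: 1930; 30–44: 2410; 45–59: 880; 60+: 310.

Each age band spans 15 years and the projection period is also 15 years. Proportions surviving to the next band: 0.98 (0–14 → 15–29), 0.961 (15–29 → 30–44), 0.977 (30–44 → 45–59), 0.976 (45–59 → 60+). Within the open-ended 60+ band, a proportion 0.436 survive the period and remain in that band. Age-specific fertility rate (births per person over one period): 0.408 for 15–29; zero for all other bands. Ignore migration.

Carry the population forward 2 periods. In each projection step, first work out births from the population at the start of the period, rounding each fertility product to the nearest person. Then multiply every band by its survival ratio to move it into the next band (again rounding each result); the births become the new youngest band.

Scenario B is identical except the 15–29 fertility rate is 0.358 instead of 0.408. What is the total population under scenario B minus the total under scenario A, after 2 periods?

-151

[period 1]
Births: 1930 × 0.408 = 787
15–29: 1170 × 0.98 = 1147
30–44: 1930 × 0.961 = 1855
45–59: 2410 × 0.977 = 2355
60+: 880 × 0.976 + 310 × 0.436 = 859 + 135 = 994
End of period: [787, 1147, 1855, 2355, 994]
[period 2]
Births: 1147 × 0.408 = 468
15–29: 787 × 0.98 = 771
30–44: 1147 × 0.961 = 1102
45–59: 1855 × 0.977 = 1812
60+: 2355 × 0.976 + 994 × 0.436 = 2298 + 433 = 2731
End of period: [468, 771, 1102, 1812, 2731]
Scenario A total after 2 periods: 6884
Scenario B projection —
[period 1]
Births: 1930 × 0.358 = 691
15–29: 1170 × 0.98 = 1147
30–44: 1930 × 0.961 = 1855
45–59: 2410 × 0.977 = 2355
60+: 880 × 0.976 + 310 × 0.436 = 859 + 135 = 994
End of period: [691, 1147, 1855, 2355, 994]
[period 2]
Births: 1147 × 0.358 = 411
15–29: 691 × 0.98 = 677
30–44: 1147 × 0.961 = 1102
45–59: 1855 × 0.977 = 1812
60+: 2355 × 0.976 + 994 × 0.436 = 2298 + 433 = 2731
End of period: [411, 677, 1102, 1812, 2731]
Scenario B total after 2 periods: 6733
Difference B − A = 6733 − 6884 = -151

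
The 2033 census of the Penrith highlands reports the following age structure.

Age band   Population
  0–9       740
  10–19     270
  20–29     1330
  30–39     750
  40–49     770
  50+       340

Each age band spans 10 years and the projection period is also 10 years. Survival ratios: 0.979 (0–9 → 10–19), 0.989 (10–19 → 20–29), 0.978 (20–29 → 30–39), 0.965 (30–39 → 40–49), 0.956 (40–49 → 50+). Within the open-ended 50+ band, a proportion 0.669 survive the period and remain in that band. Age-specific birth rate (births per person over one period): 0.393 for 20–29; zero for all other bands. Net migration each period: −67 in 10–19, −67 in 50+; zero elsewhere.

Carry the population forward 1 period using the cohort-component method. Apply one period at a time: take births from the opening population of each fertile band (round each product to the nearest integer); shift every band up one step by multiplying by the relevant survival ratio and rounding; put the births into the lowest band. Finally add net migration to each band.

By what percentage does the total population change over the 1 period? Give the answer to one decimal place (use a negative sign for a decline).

Let group 1 be 0–9 through group 6 = 50+.
— Period 1 —
Births: 1330 × 0.393 = 523
Group 2: 740 × 0.979 = 724
Group 3: 270 × 0.989 = 267
Group 4: 1330 × 0.978 = 1301
Group 5: 750 × 0.965 = 724
Group 6: 770 × 0.956 + 340 × 0.669 = 736 + 227 = 963
Net migration: Group 2 − 67 → 657; Group 6 − 67 → 896
Giving 523 / 657 / 267 / 1301 / 724 / 896.
Total: 4200 → 4368; change = 168; percentage change = 4.0%

4.0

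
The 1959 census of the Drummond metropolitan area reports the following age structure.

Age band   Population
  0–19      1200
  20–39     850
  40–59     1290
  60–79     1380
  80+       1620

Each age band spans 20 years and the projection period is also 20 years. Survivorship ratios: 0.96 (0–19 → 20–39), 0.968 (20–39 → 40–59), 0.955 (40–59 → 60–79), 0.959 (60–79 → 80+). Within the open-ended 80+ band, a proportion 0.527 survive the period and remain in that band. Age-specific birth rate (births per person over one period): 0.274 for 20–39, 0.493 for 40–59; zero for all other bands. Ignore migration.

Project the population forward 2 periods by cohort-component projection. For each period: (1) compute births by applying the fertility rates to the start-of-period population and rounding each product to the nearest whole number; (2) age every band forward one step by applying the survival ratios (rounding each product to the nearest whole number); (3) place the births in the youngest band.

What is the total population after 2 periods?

5785

Period 1:
Births: 850 × 0.274 = 233, 1290 × 0.493 = 636 → total 869
20–39: 1200 × 0.96 = 1152
40–59: 850 × 0.968 = 823
60–79: 1290 × 0.955 = 1232
80+: 1380 × 0.959 + 1620 × 0.527 = 1323 + 854 = 2177
Population now: 0–19=869, 20–39=1152, 40–59=823, 60–79=1232, 80+=2177
Period 2:
Births: 1152 × 0.274 = 316, 823 × 0.493 = 406 → total 722
20–39: 869 × 0.96 = 834
40–59: 1152 × 0.968 = 1115
60–79: 823 × 0.955 = 786
80+: 1232 × 0.959 + 2177 × 0.527 = 1181 + 1147 = 2328
Population now: 0–19=722, 20–39=834, 40–59=1115, 60–79=786, 80+=2328
Total after period 2: 722 + 834 + 1115 + 786 + 2328 = 5785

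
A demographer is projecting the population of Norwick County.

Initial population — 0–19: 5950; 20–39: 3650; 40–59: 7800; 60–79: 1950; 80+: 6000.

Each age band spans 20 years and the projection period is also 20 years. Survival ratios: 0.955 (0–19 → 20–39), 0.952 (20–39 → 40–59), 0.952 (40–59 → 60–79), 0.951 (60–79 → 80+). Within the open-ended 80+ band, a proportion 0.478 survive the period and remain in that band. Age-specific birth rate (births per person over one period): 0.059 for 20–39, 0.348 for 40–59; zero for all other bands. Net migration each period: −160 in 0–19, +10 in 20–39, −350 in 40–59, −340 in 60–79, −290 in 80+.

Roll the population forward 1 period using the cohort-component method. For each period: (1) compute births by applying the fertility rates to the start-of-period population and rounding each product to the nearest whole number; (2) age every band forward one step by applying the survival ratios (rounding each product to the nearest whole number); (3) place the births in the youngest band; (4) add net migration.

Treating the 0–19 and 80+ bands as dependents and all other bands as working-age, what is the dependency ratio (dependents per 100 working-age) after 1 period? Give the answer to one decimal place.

45.3

Period 1:
Births: 3650 × 0.059 = 215  |  7800 × 0.348 = 2714 — total 2929
20–39: 5950 × 0.955 = 5682
40–59: 3650 × 0.952 = 3475
60–79: 7800 × 0.952 = 7426
80+: 1950 × 0.951 + 6000 × 0.478 = 1854 + 2868 = 4722
Net migration: 0–19 − 160 → 2769; 20–39 + 10 → 5692; 40–59 − 350 → 3125; 60–79 − 340 → 7086; 80+ − 290 → 4432
Population now: 0–19=2769, 20–39=5692, 40–59=3125, 60–79=7086, 80+=4432
Dependents (band 0–19 + band 80+) = 2769 + 4432 = 7201; working-age = 15903; ratio = 7201/15903 × 100 = 45.3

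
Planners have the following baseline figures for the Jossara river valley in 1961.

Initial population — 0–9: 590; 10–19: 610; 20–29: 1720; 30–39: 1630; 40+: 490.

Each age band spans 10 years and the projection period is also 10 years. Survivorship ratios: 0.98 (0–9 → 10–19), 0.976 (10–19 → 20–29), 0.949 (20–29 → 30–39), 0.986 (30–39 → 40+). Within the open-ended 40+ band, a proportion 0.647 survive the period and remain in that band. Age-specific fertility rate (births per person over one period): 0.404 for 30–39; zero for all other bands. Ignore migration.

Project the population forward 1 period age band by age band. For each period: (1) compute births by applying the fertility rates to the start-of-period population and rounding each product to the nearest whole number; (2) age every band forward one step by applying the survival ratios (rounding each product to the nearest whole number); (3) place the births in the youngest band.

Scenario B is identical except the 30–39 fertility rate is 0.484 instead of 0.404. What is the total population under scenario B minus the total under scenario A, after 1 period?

130

Period 1.
Births: 1630 * 0.404 = 659
10–19: 590 * 0.98 = 578
20–29: 610 * 0.976 = 595
30–39: 1720 * 0.949 = 1632
40+: 1630 * 0.986 + 490 * 0.647 = 1607 + 317 = 1924
Population now: 0–9=659, 10–19=578, 20–29=595, 30–39=1632, 40+=1924
Scenario A total after 1 period: 5388
Scenario B projection —
Period 1.
Births: 1630 * 0.484 = 789
10–19: 590 * 0.98 = 578
20–29: 610 * 0.976 = 595
30–39: 1720 * 0.949 = 1632
40+: 1630 * 0.986 + 490 * 0.647 = 1607 + 317 = 1924
Population now: 0–9=789, 10–19=578, 20–29=595, 30–39=1632, 40+=1924
Scenario B total after 1 period: 5518
Difference B − A = 5518 − 5388 = 130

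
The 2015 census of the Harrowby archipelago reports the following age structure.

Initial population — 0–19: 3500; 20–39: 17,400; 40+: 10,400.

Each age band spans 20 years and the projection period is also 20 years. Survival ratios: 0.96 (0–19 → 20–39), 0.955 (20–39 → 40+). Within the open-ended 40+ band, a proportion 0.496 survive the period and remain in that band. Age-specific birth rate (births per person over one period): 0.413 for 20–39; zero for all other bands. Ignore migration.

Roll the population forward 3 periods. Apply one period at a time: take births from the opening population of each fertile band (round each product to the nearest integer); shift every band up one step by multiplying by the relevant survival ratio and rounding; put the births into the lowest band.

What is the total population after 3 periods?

(Bands numbered youngest = 1 to oldest = 3.)
Period 1:
Births: 17400 × 0.413 = 7186
Band 2: 3500 × 0.96 = 3360
Band 3: 17400 × 0.955 + 10400 × 0.496 = 16617 + 5158 = 21775
Giving 7186 / 3360 / 21775.
Period 2:
Births: 3360 × 0.413 = 1388
Band 2: 7186 × 0.96 = 6899
Band 3: 3360 × 0.955 + 21775 × 0.496 = 3209 + 10800 = 14009
Giving 1388 / 6899 / 14009.
Period 3:
Births: 6899 × 0.413 = 2849
Band 2: 1388 × 0.96 = 1332
Band 3: 6899 × 0.955 + 14009 × 0.496 = 6589 + 6948 = 13537
Giving 2849 / 1332 / 13537.
Total after period 3: 2849 + 1332 + 13537 = 17718

17718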